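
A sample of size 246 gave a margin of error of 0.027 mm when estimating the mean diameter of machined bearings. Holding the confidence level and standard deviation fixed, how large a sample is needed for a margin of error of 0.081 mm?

Margin of error scales as 1/√n, so n₂ = n₁·(E₁/E₂)².
n₂ = 246 × (0.027/0.081)² = 246 × 0.1111 = 27.33
Round up: n₂ = 28.

n = 28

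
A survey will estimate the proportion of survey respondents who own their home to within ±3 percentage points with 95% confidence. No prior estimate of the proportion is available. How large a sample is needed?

1068

For a proportion with margin E = 0.03 at 95% confidence, z = 1.960.
With no prior estimate, use p = 0.5, which maximizes p(1−p) at 0.25.
n = 0.25 × (z/E)² = 0.25 × (1.960/0.03)² = 1067.11
Round up: n = 1068.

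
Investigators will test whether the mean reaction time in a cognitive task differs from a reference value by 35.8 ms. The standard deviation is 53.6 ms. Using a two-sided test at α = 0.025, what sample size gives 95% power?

For a one-sample z-test, n = ((z_{α/2} + z_β)·σ/δ)².
z_{α/2} = 2.241 (two-sided α = 0.025); z_β = 1.645 (power 95% → β = 0.05).
n = (3.886 × 53.6 / 35.8)² = 33.85
Round up: n = 34.

n = 34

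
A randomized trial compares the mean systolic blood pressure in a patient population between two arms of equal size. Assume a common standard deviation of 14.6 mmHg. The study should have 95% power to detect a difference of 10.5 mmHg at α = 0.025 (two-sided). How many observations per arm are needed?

59 per group

For two equal groups, n per group = 2·((z_{α/2} + z_β)·σ/δ)².
z_{α/2} = 2.241; z_β = 1.645 (power 95%).
n = 2 × (3.886 × 14.6 / 10.5)² = 2 × 29.20 = 58.40
Round up: n = 59 per group.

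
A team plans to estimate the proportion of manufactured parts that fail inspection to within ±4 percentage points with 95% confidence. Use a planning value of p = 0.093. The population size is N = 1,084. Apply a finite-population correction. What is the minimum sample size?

171

For a proportion with margin E = 0.04 at 95% confidence, z = 1.960.
n = p̂(1−p̂)(z/E)² = 0.093 × 0.907 × (1.960/0.04)² = 202.53 — call this n₀.
Finite-population correction with N = 1,084: n = n₀ / (1 + (n₀−1)/N) = 202.53 / 1.186 = 170.77
Round up: n = 171.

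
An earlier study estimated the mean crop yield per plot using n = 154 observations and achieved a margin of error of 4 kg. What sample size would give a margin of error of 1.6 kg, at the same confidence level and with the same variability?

Margin of error scales as 1/√n, so n₂ = n₁·(E₁/E₂)².
n₂ = 154 × (4/1.6)² = 154 × 6.25 = 962.50
Round up: n₂ = 963.

963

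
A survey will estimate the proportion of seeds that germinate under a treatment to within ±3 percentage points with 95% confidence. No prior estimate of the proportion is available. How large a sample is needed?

1068

For a proportion with margin E = 0.03 at 95% confidence, z = 1.960.
With no prior estimate, use p = 0.5, which maximizes p(1−p) at 0.25.
n = 0.25 × (z/E)² = 0.25 × (1.960/0.03)² = 1067.11
Round up: n = 1068.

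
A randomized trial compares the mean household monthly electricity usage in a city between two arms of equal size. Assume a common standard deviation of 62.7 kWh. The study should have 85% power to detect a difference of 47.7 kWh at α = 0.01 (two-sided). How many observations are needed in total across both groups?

For two equal groups, n per group = 2·((z_{α/2} + z_β)·σ/δ)².
z_{α/2} = 2.576; z_β = 1.036 (power 85%).
n = 2 × (3.612 × 62.7 / 47.7)² = 2 × 22.54 = 45.08
Round up: n = 46 per group.
Total across both groups: 2 × 46 = 92.

92 total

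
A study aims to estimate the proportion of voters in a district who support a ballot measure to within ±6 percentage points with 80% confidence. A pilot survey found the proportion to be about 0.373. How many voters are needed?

107

For a proportion with margin E = 0.06 at 80% confidence, z = 1.282.
n = p̂(1−p̂)(z/E)² = 0.373 × 0.627 × (1.282/0.06)² = 106.77
Round up: n = 107.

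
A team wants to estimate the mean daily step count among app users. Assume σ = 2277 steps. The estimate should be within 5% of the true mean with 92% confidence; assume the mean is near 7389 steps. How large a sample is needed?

For a mean, the margin of error is E = z·σ/√n, so n = (zσ/E)².
At 92% confidence, z = 1.751.
E = 5% of 7389 = 369.4 steps.
n = (1.751 × 2277 / 369.4)² = 116.46
Round up: n = 117.

n = 117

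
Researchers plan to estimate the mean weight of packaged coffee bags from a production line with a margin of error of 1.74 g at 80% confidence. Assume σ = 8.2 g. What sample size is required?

For a mean, the margin of error is E = z·σ/√n, so n = (zσ/E)².
At 80% confidence, z = 1.282.
n = (1.282 × 8.2 / 1.74)² = 36.50
Round up: n = 37.

37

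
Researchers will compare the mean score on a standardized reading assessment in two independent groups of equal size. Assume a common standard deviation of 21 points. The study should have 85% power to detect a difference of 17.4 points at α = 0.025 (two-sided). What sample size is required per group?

For two equal groups, n per group = 2·((z_{α/2} + z_β)·σ/δ)².
z_{α/2} = 2.241; z_β = 1.036 (power 85%).
n = 2 × (3.277 × 21 / 17.4)² = 2 × 15.64 = 31.28
Round up: n = 32 per group.

32 per group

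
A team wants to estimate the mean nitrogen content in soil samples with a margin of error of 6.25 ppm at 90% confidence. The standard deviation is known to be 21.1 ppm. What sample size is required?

31

For a mean, the margin of error is E = z·σ/√n, so n = (zσ/E)².
At 90% confidence, z = 1.645.
n = (1.645 × 21.1 / 6.25)² = 30.84
Round up: n = 31.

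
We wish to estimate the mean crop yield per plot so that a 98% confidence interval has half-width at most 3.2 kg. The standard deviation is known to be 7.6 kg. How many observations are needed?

31

For a mean, the margin of error is E = z·σ/√n, so n = (zσ/E)².
At 98% confidence, z = 2.326.
n = (2.326 × 7.6 / 3.2)² = 30.52
Round up: n = 31.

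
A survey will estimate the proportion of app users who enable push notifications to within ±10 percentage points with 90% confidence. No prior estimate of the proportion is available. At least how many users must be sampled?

68

For a proportion with margin E = 0.1 at 90% confidence, z = 1.645.
With no prior estimate, use p = 0.5, which maximizes p(1−p) at 0.25.
n = 0.25 × (z/E)² = 0.25 × (1.645/0.1)² = 67.65
Round up: n = 68.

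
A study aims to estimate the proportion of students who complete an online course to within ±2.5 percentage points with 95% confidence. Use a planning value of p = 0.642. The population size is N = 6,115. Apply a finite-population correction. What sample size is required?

For a proportion with margin E = 0.025 at 95% confidence, z = 1.960.
n = p̂(1−p̂)(z/E)² = 0.642 × 0.358 × (1.960/0.025)² = 1412.70 — call this n₀.
Finite-population correction with N = 6,115: n = n₀ / (1 + (n₀−1)/N) = 1412.70 / 1.231 = 1147.60
Round up: n = 1148.

1148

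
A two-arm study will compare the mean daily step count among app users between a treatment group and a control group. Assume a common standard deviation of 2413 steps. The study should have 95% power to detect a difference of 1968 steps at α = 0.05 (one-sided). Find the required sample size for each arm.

33 per group

For two equal groups, n per group = 2·((z_α + z_β)·σ/δ)².
z_α = 1.645; z_β = 1.645 (power 95%).
n = 2 × (3.290 × 2413 / 1968)² = 2 × 16.27 = 32.54
Round up: n = 33 per group.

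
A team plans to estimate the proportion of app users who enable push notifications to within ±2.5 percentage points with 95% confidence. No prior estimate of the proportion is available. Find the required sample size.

For a proportion with margin E = 0.025 at 95% confidence, z = 1.960.
With no prior estimate, use p = 0.5, which maximizes p(1−p) at 0.25.
n = 0.25 × (z/E)² = 0.25 × (1.960/0.025)² = 1536.64
Round up: n = 1537.

1537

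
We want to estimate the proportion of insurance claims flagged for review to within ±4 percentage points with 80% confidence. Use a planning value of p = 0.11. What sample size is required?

For a proportion with margin E = 0.04 at 80% confidence, z = 1.282.
n = p̂(1−p̂)(z/E)² = 0.11 × 0.89 × (1.282/0.04)² = 100.56
Round up: n = 101.

101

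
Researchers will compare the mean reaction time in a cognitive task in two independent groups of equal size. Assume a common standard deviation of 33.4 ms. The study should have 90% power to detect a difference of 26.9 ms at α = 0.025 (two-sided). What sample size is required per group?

39 per group

For two equal groups, n per group = 2·((z_{α/2} + z_β)·σ/δ)².
z_{α/2} = 2.241; z_β = 1.282 (power 90%).
n = 2 × (3.523 × 33.4 / 26.9)² = 2 × 19.13 = 38.26
Round up: n = 39 per group.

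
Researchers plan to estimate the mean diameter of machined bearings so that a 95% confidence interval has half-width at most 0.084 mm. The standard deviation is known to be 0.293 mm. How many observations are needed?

47

For a mean, the margin of error is E = z·σ/√n, so n = (zσ/E)².
At 95% confidence, z = 1.960.
n = (1.960 × 0.293 / 0.084)² = 46.74
Round up: n = 47.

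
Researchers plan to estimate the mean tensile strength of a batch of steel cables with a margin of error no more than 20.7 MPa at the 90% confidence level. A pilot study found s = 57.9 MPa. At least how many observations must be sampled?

22

For a mean, the margin of error is E = z·σ/√n, so n = (zσ/E)².
At 90% confidence, z = 1.645.
n = (1.645 × 57.9 / 20.7)² = 21.17
Round up: n = 22.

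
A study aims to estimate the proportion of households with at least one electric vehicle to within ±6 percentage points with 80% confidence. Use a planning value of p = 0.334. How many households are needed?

For a proportion with margin E = 0.06 at 80% confidence, z = 1.282.
n = p̂(1−p̂)(z/E)² = 0.334 × 0.666 × (1.282/0.06)² = 101.55
Round up: n = 102.

102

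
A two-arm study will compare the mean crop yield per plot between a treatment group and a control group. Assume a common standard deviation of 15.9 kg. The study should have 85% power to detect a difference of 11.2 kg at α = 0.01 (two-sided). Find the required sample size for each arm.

For two equal groups, n per group = 2·((z_{α/2} + z_β)·σ/δ)².
z_{α/2} = 2.576; z_β = 1.036 (power 85%).
n = 2 × (3.612 × 15.9 / 11.2)² = 2 × 26.29 = 52.58
Round up: n = 53 per group.

53 per group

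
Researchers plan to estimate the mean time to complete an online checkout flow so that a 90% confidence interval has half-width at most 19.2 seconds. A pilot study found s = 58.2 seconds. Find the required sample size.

25

For a mean, the margin of error is E = z·σ/√n, so n = (zσ/E)².
At 90% confidence, z = 1.645.
n = (1.645 × 58.2 / 19.2)² = 24.86
Round up: n = 25.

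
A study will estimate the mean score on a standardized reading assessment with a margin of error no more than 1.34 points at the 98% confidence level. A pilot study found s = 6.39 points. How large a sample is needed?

124

For a mean, the margin of error is E = z·σ/√n, so n = (zσ/E)².
At 98% confidence, z = 2.326.
n = (2.326 × 6.39 / 1.34)² = 123.03
Round up: n = 124.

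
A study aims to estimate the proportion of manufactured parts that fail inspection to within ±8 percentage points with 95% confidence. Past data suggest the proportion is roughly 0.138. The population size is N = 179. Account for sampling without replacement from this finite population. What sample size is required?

52

For a proportion with margin E = 0.08 at 95% confidence, z = 1.960.
n = p̂(1−p̂)(z/E)² = 0.138 × 0.862 × (1.960/0.08)² = 71.40 — call this n₀.
Finite-population correction with N = 179: n = n₀ / (1 + (n₀−1)/N) = 71.40 / 1.393 = 51.26
Round up: n = 52.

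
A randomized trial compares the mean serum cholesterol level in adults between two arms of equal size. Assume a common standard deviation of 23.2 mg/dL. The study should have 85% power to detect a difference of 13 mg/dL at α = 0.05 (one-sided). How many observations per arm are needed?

For two equal groups, n per group = 2·((z_α + z_β)·σ/δ)².
z_α = 1.645; z_β = 1.036 (power 85%).
n = 2 × (2.681 × 23.2 / 13)² = 2 × 22.89 = 45.78
Round up: n = 46 per group.

46 per group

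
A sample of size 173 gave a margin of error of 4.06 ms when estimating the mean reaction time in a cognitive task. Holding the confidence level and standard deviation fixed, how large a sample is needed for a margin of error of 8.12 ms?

Margin of error scales as 1/√n, so n₂ = n₁·(E₁/E₂)².
n₂ = 173 × (4.06/8.12)² = 173 × 0.25 = 43.25
Round up: n₂ = 44.

44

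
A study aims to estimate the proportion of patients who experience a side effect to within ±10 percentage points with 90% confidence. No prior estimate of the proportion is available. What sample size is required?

For a proportion with margin E = 0.1 at 90% confidence, z = 1.645.
With no prior estimate, use p = 0.5, which maximizes p(1−p) at 0.25.
n = 0.25 × (z/E)² = 0.25 × (1.645/0.1)² = 67.65
Round up: n = 68.

68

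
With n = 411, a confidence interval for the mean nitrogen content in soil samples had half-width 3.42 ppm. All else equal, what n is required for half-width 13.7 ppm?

Margin of error scales as 1/√n, so n₂ = n₁·(E₁/E₂)².
n₂ = 411 × (3.42/13.7)² = 411 × 0.06232 = 25.61
Round up: n₂ = 26.

n = 26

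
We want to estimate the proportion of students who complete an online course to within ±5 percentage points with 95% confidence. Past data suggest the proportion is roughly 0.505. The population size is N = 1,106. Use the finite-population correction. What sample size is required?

For a proportion with margin E = 0.05 at 95% confidence, z = 1.960.
n = p̂(1−p̂)(z/E)² = 0.505 × 0.495 × (1.960/0.05)² = 384.12 — call this n₀.
Finite-population correction with N = 1,106: n = n₀ / (1 + (n₀−1)/N) = 384.12 / 1.346 = 285.38
Round up: n = 286.

286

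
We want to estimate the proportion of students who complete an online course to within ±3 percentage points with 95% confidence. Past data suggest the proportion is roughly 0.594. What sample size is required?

For a proportion with margin E = 0.03 at 95% confidence, z = 1.960.
n = p̂(1−p̂)(z/E)² = 0.594 × 0.406 × (1.960/0.03)² = 1029.40
Round up: n = 1030.

1030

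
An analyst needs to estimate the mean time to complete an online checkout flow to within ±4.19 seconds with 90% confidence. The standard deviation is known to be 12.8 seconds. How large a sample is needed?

26

For a mean, the margin of error is E = z·σ/√n, so n = (zσ/E)².
At 90% confidence, z = 1.645.
n = (1.645 × 12.8 / 4.19)² = 25.25
Round up: n = 26.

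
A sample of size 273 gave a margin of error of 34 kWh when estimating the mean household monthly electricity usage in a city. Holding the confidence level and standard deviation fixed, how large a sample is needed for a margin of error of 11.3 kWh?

Margin of error scales as 1/√n, so n₂ = n₁·(E₁/E₂)².
n₂ = 273 × (34/11.3)² = 273 × 9.053 = 2471.47
Round up: n₂ = 2472.

2472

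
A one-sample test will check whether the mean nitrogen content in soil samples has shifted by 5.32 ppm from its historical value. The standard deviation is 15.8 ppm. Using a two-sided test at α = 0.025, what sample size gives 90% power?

For a one-sample z-test, n = ((z_{α/2} + z_β)·σ/δ)².
z_{α/2} = 2.241 (two-sided α = 0.025); z_β = 1.282 (power 90% → β = 0.1).
n = (3.523 × 15.8 / 5.32)² = 109.48
Round up: n = 110.

110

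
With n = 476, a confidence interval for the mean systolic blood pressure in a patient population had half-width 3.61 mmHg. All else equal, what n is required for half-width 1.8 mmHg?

Margin of error scales as 1/√n, so n₂ = n₁·(E₁/E₂)².
n₂ = 476 × (3.61/1.8)² = 476 × 4.022 = 1914.47
Round up: n₂ = 1915.

1915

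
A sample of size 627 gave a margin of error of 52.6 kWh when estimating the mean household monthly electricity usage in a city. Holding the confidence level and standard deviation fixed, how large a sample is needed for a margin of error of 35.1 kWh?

1409

Margin of error scales as 1/√n, so n₂ = n₁·(E₁/E₂)².
n₂ = 627 × (52.6/35.1)² = 627 × 2.246 = 1408.24
Round up: n₂ = 1409.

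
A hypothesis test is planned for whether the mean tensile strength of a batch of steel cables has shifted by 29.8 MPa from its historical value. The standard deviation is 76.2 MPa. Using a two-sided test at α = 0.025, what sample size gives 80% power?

For a one-sample z-test, n = ((z_{α/2} + z_β)·σ/δ)².
z_{α/2} = 2.241 (two-sided α = 0.025); z_β = 0.842 (power 80% → β = 0.2).
n = (3.083 × 76.2 / 29.8)² = 62.15
Round up: n = 63.

63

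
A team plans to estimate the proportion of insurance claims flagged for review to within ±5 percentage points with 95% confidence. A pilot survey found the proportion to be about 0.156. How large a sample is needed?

For a proportion with margin E = 0.05 at 95% confidence, z = 1.960.
n = p̂(1−p̂)(z/E)² = 0.156 × 0.844 × (1.960/0.05)² = 202.32
Round up: n = 203.

203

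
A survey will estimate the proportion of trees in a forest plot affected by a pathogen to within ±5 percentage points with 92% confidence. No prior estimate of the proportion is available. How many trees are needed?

For a proportion with margin E = 0.05 at 92% confidence, z = 1.751.
With no prior estimate, use p = 0.5, which maximizes p(1−p) at 0.25.
n = 0.25 × (z/E)² = 0.25 × (1.751/0.05)² = 306.60
Round up: n = 307.

307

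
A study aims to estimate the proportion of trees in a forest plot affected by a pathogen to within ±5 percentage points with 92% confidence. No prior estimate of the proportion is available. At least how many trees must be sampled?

For a proportion with margin E = 0.05 at 92% confidence, z = 1.751.
With no prior estimate, use p = 0.5, which maximizes p(1−p) at 0.25.
n = 0.25 × (z/E)² = 0.25 × (1.751/0.05)² = 306.60
Round up: n = 307.

307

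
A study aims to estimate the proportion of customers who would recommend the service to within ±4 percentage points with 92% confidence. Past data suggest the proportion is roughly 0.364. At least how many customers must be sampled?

For a proportion with margin E = 0.04 at 92% confidence, z = 1.751.
n = p̂(1−p̂)(z/E)² = 0.364 × 0.636 × (1.751/0.04)² = 443.62
Round up: n = 444.

444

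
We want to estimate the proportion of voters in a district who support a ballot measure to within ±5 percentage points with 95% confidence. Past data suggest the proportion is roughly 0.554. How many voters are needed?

For a proportion with margin E = 0.05 at 95% confidence, z = 1.960.
n = p̂(1−p̂)(z/E)² = 0.554 × 0.446 × (1.960/0.05)² = 379.68
Round up: n = 380.

380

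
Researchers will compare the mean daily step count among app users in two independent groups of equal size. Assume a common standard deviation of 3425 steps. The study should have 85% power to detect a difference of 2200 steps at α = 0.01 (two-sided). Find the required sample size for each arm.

For two equal groups, n per group = 2·((z_{α/2} + z_β)·σ/δ)².
z_{α/2} = 2.576; z_β = 1.036 (power 85%).
n = 2 × (3.612 × 3425 / 2200)² = 2 × 31.62 = 63.24
Round up: n = 64 per group.

64 per group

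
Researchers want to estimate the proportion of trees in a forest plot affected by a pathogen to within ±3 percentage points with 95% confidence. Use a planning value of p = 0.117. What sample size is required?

For a proportion with margin E = 0.03 at 95% confidence, z = 1.960.
n = p̂(1−p̂)(z/E)² = 0.117 × 0.883 × (1.960/0.03)² = 440.98
Round up: n = 441.

n = 441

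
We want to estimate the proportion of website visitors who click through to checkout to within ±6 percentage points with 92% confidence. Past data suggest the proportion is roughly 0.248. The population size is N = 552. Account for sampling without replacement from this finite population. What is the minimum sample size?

For a proportion with margin E = 0.06 at 92% confidence, z = 1.751.
n = p̂(1−p̂)(z/E)² = 0.248 × 0.752 × (1.751/0.06)² = 158.83 — call this n₀.
Finite-population correction with N = 552: n = n₀ / (1 + (n₀−1)/N) = 158.83 / 1.286 = 123.51
Round up: n = 124.

124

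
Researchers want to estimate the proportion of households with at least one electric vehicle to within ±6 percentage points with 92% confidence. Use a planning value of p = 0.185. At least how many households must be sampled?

For a proportion with margin E = 0.06 at 92% confidence, z = 1.751.
n = p̂(1−p̂)(z/E)² = 0.185 × 0.815 × (1.751/0.06)² = 128.41
Round up: n = 129.

n = 129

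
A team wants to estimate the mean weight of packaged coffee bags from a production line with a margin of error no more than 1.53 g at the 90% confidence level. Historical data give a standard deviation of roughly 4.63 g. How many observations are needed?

For a mean, the margin of error is E = z·σ/√n, so n = (zσ/E)².
At 90% confidence, z = 1.645.
n = (1.645 × 4.63 / 1.53)² = 24.78
Round up: n = 25.

25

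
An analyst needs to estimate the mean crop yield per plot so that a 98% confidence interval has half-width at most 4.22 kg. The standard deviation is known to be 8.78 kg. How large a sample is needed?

24

For a mean, the margin of error is E = z·σ/√n, so n = (zσ/E)².
At 98% confidence, z = 2.326.
n = (2.326 × 8.78 / 4.22)² = 23.42
Round up: n = 24.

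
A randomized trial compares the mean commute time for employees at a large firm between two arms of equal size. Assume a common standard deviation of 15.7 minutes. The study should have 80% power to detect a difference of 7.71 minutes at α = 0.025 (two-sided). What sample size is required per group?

For two equal groups, n per group = 2·((z_{α/2} + z_β)·σ/δ)².
z_{α/2} = 2.241; z_β = 0.842 (power 80%).
n = 2 × (3.083 × 15.7 / 7.71)² = 2 × 39.41 = 78.82
Round up: n = 79 per group.

79 per group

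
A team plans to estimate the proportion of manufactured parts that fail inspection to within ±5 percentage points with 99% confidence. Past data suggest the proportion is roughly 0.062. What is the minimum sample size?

155

For a proportion with margin E = 0.05 at 99% confidence, z = 2.576.
n = p̂(1−p̂)(z/E)² = 0.062 × 0.938 × (2.576/0.05)² = 154.36
Round up: n = 155.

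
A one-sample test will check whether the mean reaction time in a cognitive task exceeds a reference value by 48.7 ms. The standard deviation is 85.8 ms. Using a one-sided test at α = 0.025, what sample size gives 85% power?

For a one-sample z-test, n = ((z_α + z_β)·σ/δ)².
z_α = 1.960 (one-sided α = 0.025); z_β = 1.036 (power 85% → β = 0.15).
n = (2.996 × 85.8 / 48.7)² = 27.86
Round up: n = 28.

28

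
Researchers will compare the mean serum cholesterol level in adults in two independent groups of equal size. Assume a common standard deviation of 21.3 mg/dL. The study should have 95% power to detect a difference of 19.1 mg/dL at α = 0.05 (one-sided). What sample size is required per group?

27 per group

For two equal groups, n per group = 2·((z_α + z_β)·σ/δ)².
z_α = 1.645; z_β = 1.645 (power 95%).
n = 2 × (3.290 × 21.3 / 19.1)² = 2 × 13.46 = 26.92
Round up: n = 27 per group.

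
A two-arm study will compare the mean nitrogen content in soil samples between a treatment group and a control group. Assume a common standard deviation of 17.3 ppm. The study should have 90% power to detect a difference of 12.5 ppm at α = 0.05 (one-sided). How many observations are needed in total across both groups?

66 total

For two equal groups, n per group = 2·((z_α + z_β)·σ/δ)².
z_α = 1.645; z_β = 1.282 (power 90%).
n = 2 × (2.927 × 17.3 / 12.5)² = 2 × 16.41 = 32.82
Round up: n = 33 per group.
Total across both groups: 2 × 33 = 66.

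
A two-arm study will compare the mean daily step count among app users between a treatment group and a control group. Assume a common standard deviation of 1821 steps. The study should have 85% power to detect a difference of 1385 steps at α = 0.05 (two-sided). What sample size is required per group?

For two equal groups, n per group = 2·((z_{α/2} + z_β)·σ/δ)².
z_{α/2} = 1.960; z_β = 1.036 (power 85%).
n = 2 × (2.996 × 1821 / 1385)² = 2 × 15.52 = 31.04
Round up: n = 32 per group.

32 per group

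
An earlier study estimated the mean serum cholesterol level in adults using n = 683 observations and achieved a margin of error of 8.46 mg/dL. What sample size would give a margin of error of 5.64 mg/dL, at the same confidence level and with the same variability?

1537

Margin of error scales as 1/√n, so n₂ = n₁·(E₁/E₂)².
n₂ = 683 × (8.46/5.64)² = 683 × 2.25 = 1536.75
Round up: n₂ = 1537.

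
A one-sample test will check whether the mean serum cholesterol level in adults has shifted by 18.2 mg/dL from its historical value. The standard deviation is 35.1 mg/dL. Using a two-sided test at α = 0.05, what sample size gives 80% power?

For a one-sample z-test, n = ((z_{α/2} + z_β)·σ/δ)².
z_{α/2} = 1.960 (two-sided α = 0.05); z_β = 0.842 (power 80% → β = 0.2).
n = (2.802 × 35.1 / 18.2)² = 29.20
Round up: n = 30.

30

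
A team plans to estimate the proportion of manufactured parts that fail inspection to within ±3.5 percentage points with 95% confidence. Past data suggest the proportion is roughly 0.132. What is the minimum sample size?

For a proportion with margin E = 0.035 at 95% confidence, z = 1.960.
n = p̂(1−p̂)(z/E)² = 0.132 × 0.868 × (1.960/0.035)² = 359.31
Round up: n = 360.

360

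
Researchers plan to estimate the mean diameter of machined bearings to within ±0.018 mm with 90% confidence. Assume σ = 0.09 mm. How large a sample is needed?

For a mean, the margin of error is E = z·σ/√n, so n = (zσ/E)².
At 90% confidence, z = 1.645.
n = (1.645 × 0.09 / 0.018)² = 67.65
Round up: n = 68.

n = 68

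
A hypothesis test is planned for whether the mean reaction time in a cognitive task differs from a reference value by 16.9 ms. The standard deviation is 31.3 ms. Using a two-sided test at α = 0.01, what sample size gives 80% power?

41

For a one-sample z-test, n = ((z_{α/2} + z_β)·σ/δ)².
z_{α/2} = 2.576 (two-sided α = 0.01); z_β = 0.842 (power 80% → β = 0.2).
n = (3.418 × 31.3 / 16.9)² = 40.07
Round up: n = 41.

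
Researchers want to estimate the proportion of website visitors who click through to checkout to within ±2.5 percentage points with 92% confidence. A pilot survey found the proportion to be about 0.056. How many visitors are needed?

For a proportion with margin E = 0.025 at 92% confidence, z = 1.751.
n = p̂(1−p̂)(z/E)² = 0.056 × 0.944 × (1.751/0.025)² = 259.33
Round up: n = 260.

n = 260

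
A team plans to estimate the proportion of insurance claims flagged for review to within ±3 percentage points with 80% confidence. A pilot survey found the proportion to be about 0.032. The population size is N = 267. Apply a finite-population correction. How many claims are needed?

For a proportion with margin E = 0.03 at 80% confidence, z = 1.282.
n = p̂(1−p̂)(z/E)² = 0.032 × 0.968 × (1.282/0.03)² = 56.57 — call this n₀.
Finite-population correction with N = 267: n = n₀ / (1 + (n₀−1)/N) = 56.57 / 1.208 = 46.83
Round up: n = 47.

n = 47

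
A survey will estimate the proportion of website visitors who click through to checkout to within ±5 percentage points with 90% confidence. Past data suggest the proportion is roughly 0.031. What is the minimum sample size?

n = 33

For a proportion with margin E = 0.05 at 90% confidence, z = 1.645.
n = p̂(1−p̂)(z/E)² = 0.031 × 0.969 × (1.645/0.05)² = 32.51
Round up: n = 33.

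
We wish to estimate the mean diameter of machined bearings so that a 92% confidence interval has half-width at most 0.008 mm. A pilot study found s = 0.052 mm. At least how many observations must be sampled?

For a mean, the margin of error is E = z·σ/√n, so n = (zσ/E)².
At 92% confidence, z = 1.751.
n = (1.751 × 0.052 / 0.008)² = 129.54
Round up: n = 130.

n = 130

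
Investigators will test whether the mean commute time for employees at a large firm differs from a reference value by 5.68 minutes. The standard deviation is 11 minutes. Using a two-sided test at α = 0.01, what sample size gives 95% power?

For a one-sample z-test, n = ((z_{α/2} + z_β)·σ/δ)².
z_{α/2} = 2.576 (two-sided α = 0.01); z_β = 1.645 (power 95% → β = 0.05).
n = (4.221 × 11 / 5.68)² = 66.82
Round up: n = 67.

67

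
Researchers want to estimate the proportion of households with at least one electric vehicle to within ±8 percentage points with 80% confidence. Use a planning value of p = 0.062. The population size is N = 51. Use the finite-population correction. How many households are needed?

For a proportion with margin E = 0.08 at 80% confidence, z = 1.282.
n = p̂(1−p̂)(z/E)² = 0.062 × 0.938 × (1.282/0.08)² = 14.93 — call this n₀.
Finite-population correction with N = 51: n = n₀ / (1 + (n₀−1)/N) = 14.93 / 1.273 = 11.73
Round up: n = 12.

12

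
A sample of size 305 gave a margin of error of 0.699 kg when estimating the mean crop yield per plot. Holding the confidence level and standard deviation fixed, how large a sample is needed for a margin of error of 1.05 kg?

n = 136

Margin of error scales as 1/√n, so n₂ = n₁·(E₁/E₂)².
n₂ = 305 × (0.699/1.05)² = 305 × 0.4432 = 135.18
Round up: n₂ = 136.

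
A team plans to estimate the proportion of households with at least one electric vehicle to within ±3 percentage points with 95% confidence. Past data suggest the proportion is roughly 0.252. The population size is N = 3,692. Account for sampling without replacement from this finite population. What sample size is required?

For a proportion with margin E = 0.03 at 95% confidence, z = 1.960.
n = p̂(1−p̂)(z/E)² = 0.252 × 0.748 × (1.960/0.03)² = 804.58 — call this n₀.
Finite-population correction with N = 3,692: n = n₀ / (1 + (n₀−1)/N) = 804.58 / 1.218 = 660.57
Round up: n = 661.

661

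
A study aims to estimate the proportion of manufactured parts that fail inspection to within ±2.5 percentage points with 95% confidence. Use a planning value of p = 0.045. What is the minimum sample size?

265

For a proportion with margin E = 0.025 at 95% confidence, z = 1.960.
n = p̂(1−p̂)(z/E)² = 0.045 × 0.955 × (1.960/0.025)² = 264.15
Round up: n = 265.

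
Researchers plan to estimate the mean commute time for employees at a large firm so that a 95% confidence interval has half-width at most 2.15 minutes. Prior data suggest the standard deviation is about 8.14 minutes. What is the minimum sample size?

For a mean, the margin of error is E = z·σ/√n, so n = (zσ/E)².
At 95% confidence, z = 1.960.
n = (1.960 × 8.14 / 2.15)² = 55.07
Round up: n = 56.

56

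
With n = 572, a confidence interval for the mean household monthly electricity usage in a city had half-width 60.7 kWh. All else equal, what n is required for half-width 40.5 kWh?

1285

Margin of error scales as 1/√n, so n₂ = n₁·(E₁/E₂)².
n₂ = 572 × (60.7/40.5)² = 572 × 2.246 = 1284.71
Round up: n₂ = 1285.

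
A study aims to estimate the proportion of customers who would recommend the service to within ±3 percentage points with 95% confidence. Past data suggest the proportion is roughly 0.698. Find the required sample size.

For a proportion with margin E = 0.03 at 95% confidence, z = 1.960.
n = p̂(1−p̂)(z/E)² = 0.698 × 0.302 × (1.960/0.03)² = 899.77
Round up: n = 900.

900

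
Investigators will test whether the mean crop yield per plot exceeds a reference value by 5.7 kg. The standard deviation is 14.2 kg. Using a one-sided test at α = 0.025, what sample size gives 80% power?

49

For a one-sample z-test, n = ((z_α + z_β)·σ/δ)².
z_α = 1.960 (one-sided α = 0.025); z_β = 0.842 (power 80% → β = 0.2).
n = (2.802 × 14.2 / 5.7)² = 48.73
Round up: n = 49.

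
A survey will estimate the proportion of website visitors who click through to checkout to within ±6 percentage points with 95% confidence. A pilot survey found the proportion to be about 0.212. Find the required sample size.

179

For a proportion with margin E = 0.06 at 95% confidence, z = 1.960.
n = p̂(1−p̂)(z/E)² = 0.212 × 0.788 × (1.960/0.06)² = 178.27
Round up: n = 179.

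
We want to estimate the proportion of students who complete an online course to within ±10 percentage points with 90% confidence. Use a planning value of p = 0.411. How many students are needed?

For a proportion with margin E = 0.1 at 90% confidence, z = 1.645.
n = p̂(1−p̂)(z/E)² = 0.411 × 0.589 × (1.645/0.1)² = 65.51
Round up: n = 66.

66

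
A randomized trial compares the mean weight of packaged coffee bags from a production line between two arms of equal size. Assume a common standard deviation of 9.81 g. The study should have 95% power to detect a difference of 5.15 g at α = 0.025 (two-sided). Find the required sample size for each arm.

For two equal groups, n per group = 2·((z_{α/2} + z_β)·σ/δ)².
z_{α/2} = 2.241; z_β = 1.645 (power 95%).
n = 2 × (3.886 × 9.81 / 5.15)² = 2 × 54.79 = 109.58
Round up: n = 110 per group.

110 per group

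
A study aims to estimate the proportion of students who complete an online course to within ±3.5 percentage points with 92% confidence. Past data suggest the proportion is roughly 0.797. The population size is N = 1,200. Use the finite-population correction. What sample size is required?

n = 303

For a proportion with margin E = 0.035 at 92% confidence, z = 1.751.
n = p̂(1−p̂)(z/E)² = 0.797 × 0.203 × (1.751/0.035)² = 404.94 — call this n₀.
Finite-population correction with N = 1,200: n = n₀ / (1 + (n₀−1)/N) = 404.94 / 1.337 = 302.87
Round up: n = 303.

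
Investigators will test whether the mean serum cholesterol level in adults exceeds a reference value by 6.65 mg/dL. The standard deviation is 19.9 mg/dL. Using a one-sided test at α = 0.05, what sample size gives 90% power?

For a one-sample z-test, n = ((z_α + z_β)·σ/δ)².
z_α = 1.645 (one-sided α = 0.05); z_β = 1.282 (power 90% → β = 0.1).
n = (2.927 × 19.9 / 6.65)² = 76.72
Round up: n = 77.

77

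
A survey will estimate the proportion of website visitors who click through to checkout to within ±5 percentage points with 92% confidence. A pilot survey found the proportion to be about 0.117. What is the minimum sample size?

For a proportion with margin E = 0.05 at 92% confidence, z = 1.751.
n = p̂(1−p̂)(z/E)² = 0.117 × 0.883 × (1.751/0.05)² = 126.70
Round up: n = 127.

127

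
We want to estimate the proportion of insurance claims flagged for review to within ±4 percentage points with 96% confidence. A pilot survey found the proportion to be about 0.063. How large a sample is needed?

For a proportion with margin E = 0.04 at 96% confidence, z = 2.054.
n = p̂(1−p̂)(z/E)² = 0.063 × 0.937 × (2.054/0.04)² = 155.65
Round up: n = 156.

156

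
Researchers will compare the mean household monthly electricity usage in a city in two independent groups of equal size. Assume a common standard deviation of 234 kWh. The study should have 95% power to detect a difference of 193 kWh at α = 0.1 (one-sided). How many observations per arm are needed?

For two equal groups, n per group = 2·((z_α + z_β)·σ/δ)².
z_α = 1.282; z_β = 1.645 (power 95%).
n = 2 × (2.927 × 234 / 193)² = 2 × 12.59 = 25.18
Round up: n = 26 per group.

26 per group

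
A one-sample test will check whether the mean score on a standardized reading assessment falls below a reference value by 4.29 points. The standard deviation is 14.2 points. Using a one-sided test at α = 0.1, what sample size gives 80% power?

50

For a one-sample z-test, n = ((z_α + z_β)·σ/δ)².
z_α = 1.282 (one-sided α = 0.1); z_β = 0.842 (power 80% → β = 0.2).
n = (2.124 × 14.2 / 4.29)² = 49.43
Round up: n = 50.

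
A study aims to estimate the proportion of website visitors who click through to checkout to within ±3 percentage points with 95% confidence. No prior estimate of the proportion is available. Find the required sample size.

For a proportion with margin E = 0.03 at 95% confidence, z = 1.960.
With no prior estimate, use p = 0.5, which maximizes p(1−p) at 0.25.
n = 0.25 × (z/E)² = 0.25 × (1.960/0.03)² = 1067.11
Round up: n = 1068.

1068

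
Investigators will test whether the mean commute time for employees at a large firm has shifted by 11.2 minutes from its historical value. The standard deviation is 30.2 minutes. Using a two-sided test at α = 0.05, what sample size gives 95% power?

n = 95

For a one-sample z-test, n = ((z_{α/2} + z_β)·σ/δ)².
z_{α/2} = 1.960 (two-sided α = 0.05); z_β = 1.645 (power 95% → β = 0.05).
n = (3.605 × 30.2 / 11.2)² = 94.49
Round up: n = 95.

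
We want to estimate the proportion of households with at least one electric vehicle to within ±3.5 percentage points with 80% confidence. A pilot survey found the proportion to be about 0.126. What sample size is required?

For a proportion with margin E = 0.035 at 80% confidence, z = 1.282.
n = p̂(1−p̂)(z/E)² = 0.126 × 0.874 × (1.282/0.035)² = 147.75
Round up: n = 148.

n = 148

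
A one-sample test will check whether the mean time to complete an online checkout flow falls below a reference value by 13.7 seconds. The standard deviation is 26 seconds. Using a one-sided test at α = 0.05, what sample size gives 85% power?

For a one-sample z-test, n = ((z_α + z_β)·σ/δ)².
z_α = 1.645 (one-sided α = 0.05); z_β = 1.036 (power 85% → β = 0.15).
n = (2.681 × 26 / 13.7)² = 25.89
Round up: n = 26.

26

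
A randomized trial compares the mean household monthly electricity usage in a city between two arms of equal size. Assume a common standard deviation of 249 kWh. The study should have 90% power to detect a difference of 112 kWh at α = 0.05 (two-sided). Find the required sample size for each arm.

For two equal groups, n per group = 2·((z_{α/2} + z_β)·σ/δ)².
z_{α/2} = 1.960; z_β = 1.282 (power 90%).
n = 2 × (3.242 × 249 / 112)² = 2 × 51.95 = 103.90
Round up: n = 104 per group.

104 per group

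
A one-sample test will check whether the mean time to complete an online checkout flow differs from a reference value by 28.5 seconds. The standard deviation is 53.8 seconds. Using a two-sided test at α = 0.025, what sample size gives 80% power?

34

For a one-sample z-test, n = ((z_{α/2} + z_β)·σ/δ)².
z_{α/2} = 2.241 (two-sided α = 0.025); z_β = 0.842 (power 80% → β = 0.2).
n = (3.083 × 53.8 / 28.5)² = 33.87
Round up: n = 34.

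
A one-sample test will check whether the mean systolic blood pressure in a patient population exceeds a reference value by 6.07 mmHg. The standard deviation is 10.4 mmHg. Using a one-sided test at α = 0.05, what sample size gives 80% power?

19

For a one-sample z-test, n = ((z_α + z_β)·σ/δ)².
z_α = 1.645 (one-sided α = 0.05); z_β = 0.842 (power 80% → β = 0.2).
n = (2.487 × 10.4 / 6.07)² = 18.16
Round up: n = 19.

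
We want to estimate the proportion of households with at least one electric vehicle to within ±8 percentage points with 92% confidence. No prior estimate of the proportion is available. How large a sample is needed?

120

For a proportion with margin E = 0.08 at 92% confidence, z = 1.751.
With no prior estimate, use p = 0.5, which maximizes p(1−p) at 0.25.
n = 0.25 × (z/E)² = 0.25 × (1.751/0.08)² = 119.77
Round up: n = 120.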